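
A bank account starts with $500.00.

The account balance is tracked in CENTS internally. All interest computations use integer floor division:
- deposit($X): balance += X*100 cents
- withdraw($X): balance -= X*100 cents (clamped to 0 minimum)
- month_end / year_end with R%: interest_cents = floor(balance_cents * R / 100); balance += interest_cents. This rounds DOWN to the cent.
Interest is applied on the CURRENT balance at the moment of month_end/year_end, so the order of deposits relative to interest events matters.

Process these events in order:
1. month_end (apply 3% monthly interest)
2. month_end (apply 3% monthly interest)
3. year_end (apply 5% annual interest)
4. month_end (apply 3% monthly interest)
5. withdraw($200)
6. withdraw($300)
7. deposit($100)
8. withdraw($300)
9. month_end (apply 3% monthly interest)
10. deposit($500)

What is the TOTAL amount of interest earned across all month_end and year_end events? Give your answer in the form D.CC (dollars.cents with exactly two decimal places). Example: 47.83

After 1 (month_end (apply 3% monthly interest)): balance=$515.00 total_interest=$15.00
After 2 (month_end (apply 3% monthly interest)): balance=$530.45 total_interest=$30.45
After 3 (year_end (apply 5% annual interest)): balance=$556.97 total_interest=$56.97
After 4 (month_end (apply 3% monthly interest)): balance=$573.67 total_interest=$73.67
After 5 (withdraw($200)): balance=$373.67 total_interest=$73.67
After 6 (withdraw($300)): balance=$73.67 total_interest=$73.67
After 7 (deposit($100)): balance=$173.67 total_interest=$73.67
After 8 (withdraw($300)): balance=$0.00 total_interest=$73.67
After 9 (month_end (apply 3% monthly interest)): balance=$0.00 total_interest=$73.67
After 10 (deposit($500)): balance=$500.00 total_interest=$73.67

Answer: 73.67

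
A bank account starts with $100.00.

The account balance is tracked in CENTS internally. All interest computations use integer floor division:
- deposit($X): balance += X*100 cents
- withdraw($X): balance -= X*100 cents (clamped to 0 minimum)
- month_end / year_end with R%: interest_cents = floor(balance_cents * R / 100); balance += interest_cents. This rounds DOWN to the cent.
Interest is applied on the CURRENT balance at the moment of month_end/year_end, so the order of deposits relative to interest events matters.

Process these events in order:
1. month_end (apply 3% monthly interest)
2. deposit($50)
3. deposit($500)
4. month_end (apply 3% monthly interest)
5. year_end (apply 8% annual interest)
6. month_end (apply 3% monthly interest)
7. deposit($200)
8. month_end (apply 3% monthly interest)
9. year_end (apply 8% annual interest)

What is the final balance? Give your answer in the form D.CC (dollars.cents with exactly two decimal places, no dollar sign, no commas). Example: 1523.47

Answer: 1054.74

Derivation:
After 1 (month_end (apply 3% monthly interest)): balance=$103.00 total_interest=$3.00
After 2 (deposit($50)): balance=$153.00 total_interest=$3.00
After 3 (deposit($500)): balance=$653.00 total_interest=$3.00
After 4 (month_end (apply 3% monthly interest)): balance=$672.59 total_interest=$22.59
After 5 (year_end (apply 8% annual interest)): balance=$726.39 total_interest=$76.39
After 6 (month_end (apply 3% monthly interest)): balance=$748.18 total_interest=$98.18
After 7 (deposit($200)): balance=$948.18 total_interest=$98.18
After 8 (month_end (apply 3% monthly interest)): balance=$976.62 total_interest=$126.62
After 9 (year_end (apply 8% annual interest)): balance=$1054.74 total_interest=$204.74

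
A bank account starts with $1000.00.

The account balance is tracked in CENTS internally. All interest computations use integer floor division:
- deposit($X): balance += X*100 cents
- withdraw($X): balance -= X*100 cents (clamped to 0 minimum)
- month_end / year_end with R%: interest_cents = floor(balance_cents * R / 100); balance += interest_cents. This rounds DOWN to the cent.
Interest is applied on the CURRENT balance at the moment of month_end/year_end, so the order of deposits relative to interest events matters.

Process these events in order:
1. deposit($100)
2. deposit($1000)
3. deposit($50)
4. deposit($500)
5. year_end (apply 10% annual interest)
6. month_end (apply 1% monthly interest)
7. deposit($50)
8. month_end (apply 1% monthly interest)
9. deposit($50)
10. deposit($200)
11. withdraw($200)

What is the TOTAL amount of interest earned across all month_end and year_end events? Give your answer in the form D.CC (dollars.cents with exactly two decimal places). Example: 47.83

After 1 (deposit($100)): balance=$1100.00 total_interest=$0.00
After 2 (deposit($1000)): balance=$2100.00 total_interest=$0.00
After 3 (deposit($50)): balance=$2150.00 total_interest=$0.00
After 4 (deposit($500)): balance=$2650.00 total_interest=$0.00
After 5 (year_end (apply 10% annual interest)): balance=$2915.00 total_interest=$265.00
After 6 (month_end (apply 1% monthly interest)): balance=$2944.15 total_interest=$294.15
After 7 (deposit($50)): balance=$2994.15 total_interest=$294.15
After 8 (month_end (apply 1% monthly interest)): balance=$3024.09 total_interest=$324.09
After 9 (deposit($50)): balance=$3074.09 total_interest=$324.09
After 10 (deposit($200)): balance=$3274.09 total_interest=$324.09
After 11 (withdraw($200)): balance=$3074.09 total_interest=$324.09

Answer: 324.09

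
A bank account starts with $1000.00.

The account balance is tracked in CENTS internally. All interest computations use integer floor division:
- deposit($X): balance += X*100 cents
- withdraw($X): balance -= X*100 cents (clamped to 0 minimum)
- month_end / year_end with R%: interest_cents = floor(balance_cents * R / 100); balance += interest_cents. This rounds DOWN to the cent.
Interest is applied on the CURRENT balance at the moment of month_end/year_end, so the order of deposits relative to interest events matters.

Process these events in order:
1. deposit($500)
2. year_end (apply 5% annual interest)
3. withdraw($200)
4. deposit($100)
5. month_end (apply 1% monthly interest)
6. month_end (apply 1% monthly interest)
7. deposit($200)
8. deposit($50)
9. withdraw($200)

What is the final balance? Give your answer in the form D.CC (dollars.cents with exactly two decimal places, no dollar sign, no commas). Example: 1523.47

After 1 (deposit($500)): balance=$1500.00 total_interest=$0.00
After 2 (year_end (apply 5% annual interest)): balance=$1575.00 total_interest=$75.00
After 3 (withdraw($200)): balance=$1375.00 total_interest=$75.00
After 4 (deposit($100)): balance=$1475.00 total_interest=$75.00
After 5 (month_end (apply 1% monthly interest)): balance=$1489.75 total_interest=$89.75
After 6 (month_end (apply 1% monthly interest)): balance=$1504.64 total_interest=$104.64
After 7 (deposit($200)): balance=$1704.64 total_interest=$104.64
After 8 (deposit($50)): balance=$1754.64 total_interest=$104.64
After 9 (withdraw($200)): balance=$1554.64 total_interest=$104.64

Answer: 1554.64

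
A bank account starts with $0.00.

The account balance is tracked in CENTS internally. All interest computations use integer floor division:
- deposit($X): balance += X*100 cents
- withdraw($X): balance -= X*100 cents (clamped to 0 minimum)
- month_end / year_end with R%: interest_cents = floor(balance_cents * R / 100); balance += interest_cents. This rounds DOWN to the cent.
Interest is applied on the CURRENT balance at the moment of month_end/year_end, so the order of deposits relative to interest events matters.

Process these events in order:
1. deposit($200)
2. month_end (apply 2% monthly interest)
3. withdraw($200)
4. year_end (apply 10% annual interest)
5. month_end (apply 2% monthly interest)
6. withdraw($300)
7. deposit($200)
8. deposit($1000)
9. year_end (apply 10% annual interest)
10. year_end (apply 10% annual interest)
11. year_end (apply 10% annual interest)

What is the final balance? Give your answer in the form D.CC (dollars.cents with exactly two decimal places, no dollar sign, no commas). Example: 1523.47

Answer: 1597.20

Derivation:
After 1 (deposit($200)): balance=$200.00 total_interest=$0.00
After 2 (month_end (apply 2% monthly interest)): balance=$204.00 total_interest=$4.00
After 3 (withdraw($200)): balance=$4.00 total_interest=$4.00
After 4 (year_end (apply 10% annual interest)): balance=$4.40 total_interest=$4.40
After 5 (month_end (apply 2% monthly interest)): balance=$4.48 total_interest=$4.48
After 6 (withdraw($300)): balance=$0.00 total_interest=$4.48
After 7 (deposit($200)): balance=$200.00 total_interest=$4.48
After 8 (deposit($1000)): balance=$1200.00 total_interest=$4.48
After 9 (year_end (apply 10% annual interest)): balance=$1320.00 total_interest=$124.48
After 10 (year_end (apply 10% annual interest)): balance=$1452.00 total_interest=$256.48
After 11 (year_end (apply 10% annual interest)): balance=$1597.20 total_interest=$401.68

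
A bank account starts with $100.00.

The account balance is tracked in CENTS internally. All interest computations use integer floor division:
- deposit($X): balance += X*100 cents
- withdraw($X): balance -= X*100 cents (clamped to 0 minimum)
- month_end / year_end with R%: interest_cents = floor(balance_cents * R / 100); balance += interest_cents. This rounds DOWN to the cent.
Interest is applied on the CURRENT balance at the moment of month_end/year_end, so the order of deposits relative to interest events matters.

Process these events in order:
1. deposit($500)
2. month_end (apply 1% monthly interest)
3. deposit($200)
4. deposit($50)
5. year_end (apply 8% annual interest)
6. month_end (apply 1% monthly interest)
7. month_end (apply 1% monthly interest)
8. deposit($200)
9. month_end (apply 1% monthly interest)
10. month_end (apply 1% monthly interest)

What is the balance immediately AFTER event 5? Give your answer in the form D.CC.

After 1 (deposit($500)): balance=$600.00 total_interest=$0.00
After 2 (month_end (apply 1% monthly interest)): balance=$606.00 total_interest=$6.00
After 3 (deposit($200)): balance=$806.00 total_interest=$6.00
After 4 (deposit($50)): balance=$856.00 total_interest=$6.00
After 5 (year_end (apply 8% annual interest)): balance=$924.48 total_interest=$74.48

Answer: 924.48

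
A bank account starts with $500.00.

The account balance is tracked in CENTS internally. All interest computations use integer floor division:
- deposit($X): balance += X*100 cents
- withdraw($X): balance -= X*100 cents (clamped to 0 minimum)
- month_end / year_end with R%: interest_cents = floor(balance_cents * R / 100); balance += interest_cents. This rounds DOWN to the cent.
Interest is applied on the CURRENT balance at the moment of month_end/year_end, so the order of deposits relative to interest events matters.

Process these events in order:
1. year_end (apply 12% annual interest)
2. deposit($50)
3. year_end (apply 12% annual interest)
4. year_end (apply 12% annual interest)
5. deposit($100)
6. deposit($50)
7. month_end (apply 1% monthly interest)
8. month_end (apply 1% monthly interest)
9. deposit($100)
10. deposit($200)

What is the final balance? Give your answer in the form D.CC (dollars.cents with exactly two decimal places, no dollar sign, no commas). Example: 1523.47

Answer: 1233.57

Derivation:
After 1 (year_end (apply 12% annual interest)): balance=$560.00 total_interest=$60.00
After 2 (deposit($50)): balance=$610.00 total_interest=$60.00
After 3 (year_end (apply 12% annual interest)): balance=$683.20 total_interest=$133.20
After 4 (year_end (apply 12% annual interest)): balance=$765.18 total_interest=$215.18
After 5 (deposit($100)): balance=$865.18 total_interest=$215.18
After 6 (deposit($50)): balance=$915.18 total_interest=$215.18
After 7 (month_end (apply 1% monthly interest)): balance=$924.33 total_interest=$224.33
After 8 (month_end (apply 1% monthly interest)): balance=$933.57 total_interest=$233.57
After 9 (deposit($100)): balance=$1033.57 total_interest=$233.57
After 10 (deposit($200)): balance=$1233.57 total_interest=$233.57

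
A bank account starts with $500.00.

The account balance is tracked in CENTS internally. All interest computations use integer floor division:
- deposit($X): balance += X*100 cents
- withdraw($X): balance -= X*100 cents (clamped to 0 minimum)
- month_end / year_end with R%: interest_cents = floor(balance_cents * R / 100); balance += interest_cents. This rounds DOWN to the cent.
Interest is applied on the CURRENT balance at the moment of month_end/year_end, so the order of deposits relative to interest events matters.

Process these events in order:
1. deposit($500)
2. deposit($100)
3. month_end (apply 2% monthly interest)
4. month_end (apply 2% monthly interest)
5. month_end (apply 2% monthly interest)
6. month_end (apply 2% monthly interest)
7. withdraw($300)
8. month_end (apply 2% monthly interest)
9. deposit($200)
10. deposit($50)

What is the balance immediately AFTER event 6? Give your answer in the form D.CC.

After 1 (deposit($500)): balance=$1000.00 total_interest=$0.00
After 2 (deposit($100)): balance=$1100.00 total_interest=$0.00
After 3 (month_end (apply 2% monthly interest)): balance=$1122.00 total_interest=$22.00
After 4 (month_end (apply 2% monthly interest)): balance=$1144.44 total_interest=$44.44
After 5 (month_end (apply 2% monthly interest)): balance=$1167.32 total_interest=$67.32
After 6 (month_end (apply 2% monthly interest)): balance=$1190.66 total_interest=$90.66

Answer: 1190.66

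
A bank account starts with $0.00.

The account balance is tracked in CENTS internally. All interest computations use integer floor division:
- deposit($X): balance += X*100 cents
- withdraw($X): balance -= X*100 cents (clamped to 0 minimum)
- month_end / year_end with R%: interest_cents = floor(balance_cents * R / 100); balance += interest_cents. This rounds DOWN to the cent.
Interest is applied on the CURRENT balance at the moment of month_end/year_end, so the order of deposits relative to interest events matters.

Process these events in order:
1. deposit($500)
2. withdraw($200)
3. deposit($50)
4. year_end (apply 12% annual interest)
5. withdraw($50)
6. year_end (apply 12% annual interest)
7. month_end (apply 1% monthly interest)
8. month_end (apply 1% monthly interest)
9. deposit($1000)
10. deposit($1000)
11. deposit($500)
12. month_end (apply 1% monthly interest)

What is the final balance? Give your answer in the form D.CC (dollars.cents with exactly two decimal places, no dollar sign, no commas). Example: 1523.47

Answer: 2919.63

Derivation:
After 1 (deposit($500)): balance=$500.00 total_interest=$0.00
After 2 (withdraw($200)): balance=$300.00 total_interest=$0.00
After 3 (deposit($50)): balance=$350.00 total_interest=$0.00
After 4 (year_end (apply 12% annual interest)): balance=$392.00 total_interest=$42.00
After 5 (withdraw($50)): balance=$342.00 total_interest=$42.00
After 6 (year_end (apply 12% annual interest)): balance=$383.04 total_interest=$83.04
After 7 (month_end (apply 1% monthly interest)): balance=$386.87 total_interest=$86.87
After 8 (month_end (apply 1% monthly interest)): balance=$390.73 total_interest=$90.73
After 9 (deposit($1000)): balance=$1390.73 total_interest=$90.73
After 10 (deposit($1000)): balance=$2390.73 total_interest=$90.73
After 11 (deposit($500)): balance=$2890.73 total_interest=$90.73
After 12 (month_end (apply 1% monthly interest)): balance=$2919.63 total_interest=$119.63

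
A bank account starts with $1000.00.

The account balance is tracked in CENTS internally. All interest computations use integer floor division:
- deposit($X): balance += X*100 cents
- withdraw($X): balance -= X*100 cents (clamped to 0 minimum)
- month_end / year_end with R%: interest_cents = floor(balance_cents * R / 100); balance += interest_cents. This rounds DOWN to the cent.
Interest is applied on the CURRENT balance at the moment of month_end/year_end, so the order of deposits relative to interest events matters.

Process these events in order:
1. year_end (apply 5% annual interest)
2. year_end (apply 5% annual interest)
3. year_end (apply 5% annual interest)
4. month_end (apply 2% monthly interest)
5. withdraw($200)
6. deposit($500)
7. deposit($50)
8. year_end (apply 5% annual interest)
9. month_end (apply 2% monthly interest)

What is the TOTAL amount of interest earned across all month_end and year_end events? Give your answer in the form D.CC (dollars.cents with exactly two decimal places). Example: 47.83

After 1 (year_end (apply 5% annual interest)): balance=$1050.00 total_interest=$50.00
After 2 (year_end (apply 5% annual interest)): balance=$1102.50 total_interest=$102.50
After 3 (year_end (apply 5% annual interest)): balance=$1157.62 total_interest=$157.62
After 4 (month_end (apply 2% monthly interest)): balance=$1180.77 total_interest=$180.77
After 5 (withdraw($200)): balance=$980.77 total_interest=$180.77
After 6 (deposit($500)): balance=$1480.77 total_interest=$180.77
After 7 (deposit($50)): balance=$1530.77 total_interest=$180.77
After 8 (year_end (apply 5% annual interest)): balance=$1607.30 total_interest=$257.30
After 9 (month_end (apply 2% monthly interest)): balance=$1639.44 total_interest=$289.44

Answer: 289.44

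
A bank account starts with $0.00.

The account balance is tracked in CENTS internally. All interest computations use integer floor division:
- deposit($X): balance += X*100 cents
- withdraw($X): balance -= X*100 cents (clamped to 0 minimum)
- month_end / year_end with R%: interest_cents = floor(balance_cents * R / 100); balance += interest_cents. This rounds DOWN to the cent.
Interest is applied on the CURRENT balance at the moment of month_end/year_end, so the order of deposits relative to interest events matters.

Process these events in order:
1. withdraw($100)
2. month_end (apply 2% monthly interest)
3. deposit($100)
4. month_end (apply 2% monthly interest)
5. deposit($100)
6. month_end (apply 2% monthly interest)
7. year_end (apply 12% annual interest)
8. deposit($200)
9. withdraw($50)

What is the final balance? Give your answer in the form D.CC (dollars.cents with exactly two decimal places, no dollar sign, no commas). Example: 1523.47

After 1 (withdraw($100)): balance=$0.00 total_interest=$0.00
After 2 (month_end (apply 2% monthly interest)): balance=$0.00 total_interest=$0.00
After 3 (deposit($100)): balance=$100.00 total_interest=$0.00
After 4 (month_end (apply 2% monthly interest)): balance=$102.00 total_interest=$2.00
After 5 (deposit($100)): balance=$202.00 total_interest=$2.00
After 6 (month_end (apply 2% monthly interest)): balance=$206.04 total_interest=$6.04
After 7 (year_end (apply 12% annual interest)): balance=$230.76 total_interest=$30.76
After 8 (deposit($200)): balance=$430.76 total_interest=$30.76
After 9 (withdraw($50)): balance=$380.76 total_interest=$30.76

Answer: 380.76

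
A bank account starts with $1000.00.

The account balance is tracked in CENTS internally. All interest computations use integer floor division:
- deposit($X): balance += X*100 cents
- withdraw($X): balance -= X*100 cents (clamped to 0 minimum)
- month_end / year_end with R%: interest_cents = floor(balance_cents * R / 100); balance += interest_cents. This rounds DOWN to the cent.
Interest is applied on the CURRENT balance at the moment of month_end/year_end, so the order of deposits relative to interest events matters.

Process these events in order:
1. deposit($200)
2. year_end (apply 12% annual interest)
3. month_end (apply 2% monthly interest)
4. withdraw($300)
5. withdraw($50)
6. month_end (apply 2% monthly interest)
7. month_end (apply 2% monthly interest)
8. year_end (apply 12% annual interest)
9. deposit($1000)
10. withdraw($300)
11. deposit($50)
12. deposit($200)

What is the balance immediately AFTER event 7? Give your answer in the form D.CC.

Answer: 1062.11

Derivation:
After 1 (deposit($200)): balance=$1200.00 total_interest=$0.00
After 2 (year_end (apply 12% annual interest)): balance=$1344.00 total_interest=$144.00
After 3 (month_end (apply 2% monthly interest)): balance=$1370.88 total_interest=$170.88
After 4 (withdraw($300)): balance=$1070.88 total_interest=$170.88
After 5 (withdraw($50)): balance=$1020.88 total_interest=$170.88
After 6 (month_end (apply 2% monthly interest)): balance=$1041.29 total_interest=$191.29
After 7 (month_end (apply 2% monthly interest)): balance=$1062.11 total_interest=$212.11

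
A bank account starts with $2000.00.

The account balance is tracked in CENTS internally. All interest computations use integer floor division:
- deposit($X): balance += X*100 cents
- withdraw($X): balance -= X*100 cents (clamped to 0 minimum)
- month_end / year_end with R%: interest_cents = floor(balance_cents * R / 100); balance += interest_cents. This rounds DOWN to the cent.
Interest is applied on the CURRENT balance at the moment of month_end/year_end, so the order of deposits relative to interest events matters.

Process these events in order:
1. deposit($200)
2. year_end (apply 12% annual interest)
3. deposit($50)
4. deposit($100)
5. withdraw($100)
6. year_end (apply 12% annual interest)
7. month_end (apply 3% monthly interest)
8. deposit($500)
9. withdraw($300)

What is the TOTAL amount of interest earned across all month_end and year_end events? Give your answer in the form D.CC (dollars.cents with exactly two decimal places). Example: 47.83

After 1 (deposit($200)): balance=$2200.00 total_interest=$0.00
After 2 (year_end (apply 12% annual interest)): balance=$2464.00 total_interest=$264.00
After 3 (deposit($50)): balance=$2514.00 total_interest=$264.00
After 4 (deposit($100)): balance=$2614.00 total_interest=$264.00
After 5 (withdraw($100)): balance=$2514.00 total_interest=$264.00
After 6 (year_end (apply 12% annual interest)): balance=$2815.68 total_interest=$565.68
After 7 (month_end (apply 3% monthly interest)): balance=$2900.15 total_interest=$650.15
After 8 (deposit($500)): balance=$3400.15 total_interest=$650.15
After 9 (withdraw($300)): balance=$3100.15 total_interest=$650.15

Answer: 650.15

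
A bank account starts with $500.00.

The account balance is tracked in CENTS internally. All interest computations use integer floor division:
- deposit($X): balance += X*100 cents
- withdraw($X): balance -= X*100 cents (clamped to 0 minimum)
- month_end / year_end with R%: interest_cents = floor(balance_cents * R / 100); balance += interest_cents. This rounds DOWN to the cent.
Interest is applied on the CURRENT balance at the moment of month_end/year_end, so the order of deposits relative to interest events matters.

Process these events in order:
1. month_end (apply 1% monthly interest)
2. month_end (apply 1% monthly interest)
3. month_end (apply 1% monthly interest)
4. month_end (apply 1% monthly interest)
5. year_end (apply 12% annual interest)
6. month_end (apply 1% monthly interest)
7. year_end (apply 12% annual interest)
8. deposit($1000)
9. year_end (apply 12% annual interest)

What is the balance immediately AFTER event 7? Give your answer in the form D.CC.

After 1 (month_end (apply 1% monthly interest)): balance=$505.00 total_interest=$5.00
After 2 (month_end (apply 1% monthly interest)): balance=$510.05 total_interest=$10.05
After 3 (month_end (apply 1% monthly interest)): balance=$515.15 total_interest=$15.15
After 4 (month_end (apply 1% monthly interest)): balance=$520.30 total_interest=$20.30
After 5 (year_end (apply 12% annual interest)): balance=$582.73 total_interest=$82.73
After 6 (month_end (apply 1% monthly interest)): balance=$588.55 total_interest=$88.55
After 7 (year_end (apply 12% annual interest)): balance=$659.17 total_interest=$159.17

Answer: 659.17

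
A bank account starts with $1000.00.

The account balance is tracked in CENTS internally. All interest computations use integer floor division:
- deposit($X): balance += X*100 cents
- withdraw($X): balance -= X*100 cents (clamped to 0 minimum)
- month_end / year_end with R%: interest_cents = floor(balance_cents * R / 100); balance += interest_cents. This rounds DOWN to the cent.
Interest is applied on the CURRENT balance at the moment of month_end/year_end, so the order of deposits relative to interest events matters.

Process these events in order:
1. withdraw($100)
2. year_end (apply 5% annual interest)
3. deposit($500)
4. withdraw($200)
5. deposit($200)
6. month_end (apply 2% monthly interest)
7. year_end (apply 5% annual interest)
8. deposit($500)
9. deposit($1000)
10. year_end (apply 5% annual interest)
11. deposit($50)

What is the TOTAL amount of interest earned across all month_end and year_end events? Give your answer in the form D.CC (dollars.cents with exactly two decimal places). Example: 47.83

After 1 (withdraw($100)): balance=$900.00 total_interest=$0.00
After 2 (year_end (apply 5% annual interest)): balance=$945.00 total_interest=$45.00
After 3 (deposit($500)): balance=$1445.00 total_interest=$45.00
After 4 (withdraw($200)): balance=$1245.00 total_interest=$45.00
After 5 (deposit($200)): balance=$1445.00 total_interest=$45.00
After 6 (month_end (apply 2% monthly interest)): balance=$1473.90 total_interest=$73.90
After 7 (year_end (apply 5% annual interest)): balance=$1547.59 total_interest=$147.59
After 8 (deposit($500)): balance=$2047.59 total_interest=$147.59
After 9 (deposit($1000)): balance=$3047.59 total_interest=$147.59
After 10 (year_end (apply 5% annual interest)): balance=$3199.96 total_interest=$299.96
After 11 (deposit($50)): balance=$3249.96 total_interest=$299.96

Answer: 299.96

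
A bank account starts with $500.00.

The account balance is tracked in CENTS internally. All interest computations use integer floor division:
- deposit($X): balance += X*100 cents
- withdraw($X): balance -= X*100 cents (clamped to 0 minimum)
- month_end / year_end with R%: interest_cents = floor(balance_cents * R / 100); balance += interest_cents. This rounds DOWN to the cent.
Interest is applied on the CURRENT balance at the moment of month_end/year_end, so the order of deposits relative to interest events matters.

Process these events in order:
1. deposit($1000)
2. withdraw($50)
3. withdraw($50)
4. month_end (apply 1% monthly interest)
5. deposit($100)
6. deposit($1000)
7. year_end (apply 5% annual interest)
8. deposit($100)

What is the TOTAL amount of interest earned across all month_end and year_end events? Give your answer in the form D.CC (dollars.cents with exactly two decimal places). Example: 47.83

After 1 (deposit($1000)): balance=$1500.00 total_interest=$0.00
After 2 (withdraw($50)): balance=$1450.00 total_interest=$0.00
After 3 (withdraw($50)): balance=$1400.00 total_interest=$0.00
After 4 (month_end (apply 1% monthly interest)): balance=$1414.00 total_interest=$14.00
After 5 (deposit($100)): balance=$1514.00 total_interest=$14.00
After 6 (deposit($1000)): balance=$2514.00 total_interest=$14.00
After 7 (year_end (apply 5% annual interest)): balance=$2639.70 total_interest=$139.70
After 8 (deposit($100)): balance=$2739.70 total_interest=$139.70

Answer: 139.70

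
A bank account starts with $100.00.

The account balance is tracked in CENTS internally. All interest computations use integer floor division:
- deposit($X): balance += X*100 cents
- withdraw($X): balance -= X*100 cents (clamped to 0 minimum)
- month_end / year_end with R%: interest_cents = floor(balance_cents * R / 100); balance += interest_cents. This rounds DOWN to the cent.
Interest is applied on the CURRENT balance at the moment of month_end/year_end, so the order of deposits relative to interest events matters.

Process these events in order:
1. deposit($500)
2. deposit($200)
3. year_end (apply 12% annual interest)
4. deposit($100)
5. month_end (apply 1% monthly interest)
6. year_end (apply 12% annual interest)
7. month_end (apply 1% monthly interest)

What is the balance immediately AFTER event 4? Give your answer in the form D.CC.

Answer: 996.00

Derivation:
After 1 (deposit($500)): balance=$600.00 total_interest=$0.00
After 2 (deposit($200)): balance=$800.00 total_interest=$0.00
After 3 (year_end (apply 12% annual interest)): balance=$896.00 total_interest=$96.00
After 4 (deposit($100)): balance=$996.00 total_interest=$96.00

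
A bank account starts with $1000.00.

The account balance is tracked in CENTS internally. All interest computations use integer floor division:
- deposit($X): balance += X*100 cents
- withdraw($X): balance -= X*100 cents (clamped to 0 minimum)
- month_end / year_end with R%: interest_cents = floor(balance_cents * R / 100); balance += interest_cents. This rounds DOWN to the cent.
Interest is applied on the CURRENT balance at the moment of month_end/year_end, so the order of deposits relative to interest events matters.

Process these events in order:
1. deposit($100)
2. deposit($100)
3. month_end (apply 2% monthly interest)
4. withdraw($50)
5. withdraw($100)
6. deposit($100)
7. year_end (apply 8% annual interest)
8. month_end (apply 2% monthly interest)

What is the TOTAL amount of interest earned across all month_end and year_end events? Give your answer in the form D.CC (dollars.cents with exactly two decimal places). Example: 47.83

After 1 (deposit($100)): balance=$1100.00 total_interest=$0.00
After 2 (deposit($100)): balance=$1200.00 total_interest=$0.00
After 3 (month_end (apply 2% monthly interest)): balance=$1224.00 total_interest=$24.00
After 4 (withdraw($50)): balance=$1174.00 total_interest=$24.00
After 5 (withdraw($100)): balance=$1074.00 total_interest=$24.00
After 6 (deposit($100)): balance=$1174.00 total_interest=$24.00
After 7 (year_end (apply 8% annual interest)): balance=$1267.92 total_interest=$117.92
After 8 (month_end (apply 2% monthly interest)): balance=$1293.27 total_interest=$143.27

Answer: 143.27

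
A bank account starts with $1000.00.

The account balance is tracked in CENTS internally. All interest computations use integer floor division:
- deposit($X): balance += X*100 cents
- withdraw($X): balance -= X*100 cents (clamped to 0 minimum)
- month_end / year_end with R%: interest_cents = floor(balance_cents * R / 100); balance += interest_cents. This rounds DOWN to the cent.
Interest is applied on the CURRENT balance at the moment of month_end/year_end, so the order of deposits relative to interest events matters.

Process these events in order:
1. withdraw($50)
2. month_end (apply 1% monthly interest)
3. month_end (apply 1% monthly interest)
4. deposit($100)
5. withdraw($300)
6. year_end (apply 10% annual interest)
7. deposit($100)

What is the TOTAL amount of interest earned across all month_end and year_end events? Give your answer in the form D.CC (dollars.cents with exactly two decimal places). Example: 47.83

After 1 (withdraw($50)): balance=$950.00 total_interest=$0.00
After 2 (month_end (apply 1% monthly interest)): balance=$959.50 total_interest=$9.50
After 3 (month_end (apply 1% monthly interest)): balance=$969.09 total_interest=$19.09
After 4 (deposit($100)): balance=$1069.09 total_interest=$19.09
After 5 (withdraw($300)): balance=$769.09 total_interest=$19.09
After 6 (year_end (apply 10% annual interest)): balance=$845.99 total_interest=$95.99
After 7 (deposit($100)): balance=$945.99 total_interest=$95.99

Answer: 95.99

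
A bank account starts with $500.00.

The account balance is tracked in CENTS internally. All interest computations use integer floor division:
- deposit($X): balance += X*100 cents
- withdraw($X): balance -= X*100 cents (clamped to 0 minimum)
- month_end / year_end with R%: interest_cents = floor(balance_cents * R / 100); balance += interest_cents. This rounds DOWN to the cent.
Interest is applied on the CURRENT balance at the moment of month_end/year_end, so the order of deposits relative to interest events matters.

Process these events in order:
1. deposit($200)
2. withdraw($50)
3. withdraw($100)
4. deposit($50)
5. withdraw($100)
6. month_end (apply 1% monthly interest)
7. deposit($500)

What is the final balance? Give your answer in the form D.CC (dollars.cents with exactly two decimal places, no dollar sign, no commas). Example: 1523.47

Answer: 1005.00

Derivation:
After 1 (deposit($200)): balance=$700.00 total_interest=$0.00
After 2 (withdraw($50)): balance=$650.00 total_interest=$0.00
After 3 (withdraw($100)): balance=$550.00 total_interest=$0.00
After 4 (deposit($50)): balance=$600.00 total_interest=$0.00
After 5 (withdraw($100)): balance=$500.00 total_interest=$0.00
After 6 (month_end (apply 1% monthly interest)): balance=$505.00 total_interest=$5.00
After 7 (deposit($500)): balance=$1005.00 total_interest=$5.00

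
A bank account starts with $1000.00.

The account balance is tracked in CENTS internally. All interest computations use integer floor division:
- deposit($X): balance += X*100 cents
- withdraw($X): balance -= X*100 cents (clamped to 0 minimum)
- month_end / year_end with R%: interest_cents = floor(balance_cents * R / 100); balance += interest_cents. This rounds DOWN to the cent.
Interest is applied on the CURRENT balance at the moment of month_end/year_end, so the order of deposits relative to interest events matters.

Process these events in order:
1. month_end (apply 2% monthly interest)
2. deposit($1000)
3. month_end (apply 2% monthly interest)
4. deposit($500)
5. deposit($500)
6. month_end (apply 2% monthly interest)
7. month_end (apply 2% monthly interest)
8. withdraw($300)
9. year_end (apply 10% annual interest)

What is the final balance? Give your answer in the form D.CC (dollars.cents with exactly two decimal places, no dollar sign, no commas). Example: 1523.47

Answer: 3172.43

Derivation:
After 1 (month_end (apply 2% monthly interest)): balance=$1020.00 total_interest=$20.00
After 2 (deposit($1000)): balance=$2020.00 total_interest=$20.00
After 3 (month_end (apply 2% monthly interest)): balance=$2060.40 total_interest=$60.40
After 4 (deposit($500)): balance=$2560.40 total_interest=$60.40
After 5 (deposit($500)): balance=$3060.40 total_interest=$60.40
After 6 (month_end (apply 2% monthly interest)): balance=$3121.60 total_interest=$121.60
After 7 (month_end (apply 2% monthly interest)): balance=$3184.03 total_interest=$184.03
After 8 (withdraw($300)): balance=$2884.03 total_interest=$184.03
After 9 (year_end (apply 10% annual interest)): balance=$3172.43 total_interest=$472.43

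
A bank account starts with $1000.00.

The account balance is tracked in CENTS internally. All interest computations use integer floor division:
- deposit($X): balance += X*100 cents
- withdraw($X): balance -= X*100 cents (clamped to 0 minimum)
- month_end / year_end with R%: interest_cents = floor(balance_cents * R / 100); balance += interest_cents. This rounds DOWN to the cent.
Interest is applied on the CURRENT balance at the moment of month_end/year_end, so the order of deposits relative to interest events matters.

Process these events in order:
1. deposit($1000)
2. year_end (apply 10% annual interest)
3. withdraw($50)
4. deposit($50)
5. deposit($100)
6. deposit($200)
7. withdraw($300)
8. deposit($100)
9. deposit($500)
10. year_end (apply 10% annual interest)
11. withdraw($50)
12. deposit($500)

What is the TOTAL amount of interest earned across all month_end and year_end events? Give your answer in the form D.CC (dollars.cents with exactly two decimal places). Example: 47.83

After 1 (deposit($1000)): balance=$2000.00 total_interest=$0.00
After 2 (year_end (apply 10% annual interest)): balance=$2200.00 total_interest=$200.00
After 3 (withdraw($50)): balance=$2150.00 total_interest=$200.00
After 4 (deposit($50)): balance=$2200.00 total_interest=$200.00
After 5 (deposit($100)): balance=$2300.00 total_interest=$200.00
After 6 (deposit($200)): balance=$2500.00 total_interest=$200.00
After 7 (withdraw($300)): balance=$2200.00 total_interest=$200.00
After 8 (deposit($100)): balance=$2300.00 total_interest=$200.00
After 9 (deposit($500)): balance=$2800.00 total_interest=$200.00
After 10 (year_end (apply 10% annual interest)): balance=$3080.00 total_interest=$480.00
After 11 (withdraw($50)): balance=$3030.00 total_interest=$480.00
After 12 (deposit($500)): balance=$3530.00 total_interest=$480.00

Answer: 480.00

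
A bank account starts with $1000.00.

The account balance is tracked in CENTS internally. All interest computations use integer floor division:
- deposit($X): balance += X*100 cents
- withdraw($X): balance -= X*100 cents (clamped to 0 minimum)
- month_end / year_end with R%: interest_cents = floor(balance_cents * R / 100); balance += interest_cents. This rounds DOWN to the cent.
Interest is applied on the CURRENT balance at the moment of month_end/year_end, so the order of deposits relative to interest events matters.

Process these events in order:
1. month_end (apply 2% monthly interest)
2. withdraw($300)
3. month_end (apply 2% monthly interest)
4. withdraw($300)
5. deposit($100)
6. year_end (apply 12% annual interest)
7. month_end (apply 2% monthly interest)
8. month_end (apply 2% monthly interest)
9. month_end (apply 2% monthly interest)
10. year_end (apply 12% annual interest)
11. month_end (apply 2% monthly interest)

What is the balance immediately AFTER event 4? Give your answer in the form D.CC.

Answer: 434.40

Derivation:
After 1 (month_end (apply 2% monthly interest)): balance=$1020.00 total_interest=$20.00
After 2 (withdraw($300)): balance=$720.00 total_interest=$20.00
After 3 (month_end (apply 2% monthly interest)): balance=$734.40 total_interest=$34.40
After 4 (withdraw($300)): balance=$434.40 total_interest=$34.40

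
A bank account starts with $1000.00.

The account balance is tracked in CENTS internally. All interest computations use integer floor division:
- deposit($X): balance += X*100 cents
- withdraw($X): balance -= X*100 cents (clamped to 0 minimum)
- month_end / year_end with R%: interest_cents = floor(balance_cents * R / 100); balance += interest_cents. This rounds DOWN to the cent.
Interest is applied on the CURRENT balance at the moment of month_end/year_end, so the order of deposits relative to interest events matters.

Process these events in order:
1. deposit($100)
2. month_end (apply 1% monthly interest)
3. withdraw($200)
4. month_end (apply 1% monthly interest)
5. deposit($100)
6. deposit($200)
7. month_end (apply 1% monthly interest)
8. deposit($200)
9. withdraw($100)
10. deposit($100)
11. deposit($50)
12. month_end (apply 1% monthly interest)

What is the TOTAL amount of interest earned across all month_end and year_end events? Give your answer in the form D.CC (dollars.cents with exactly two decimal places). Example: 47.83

After 1 (deposit($100)): balance=$1100.00 total_interest=$0.00
After 2 (month_end (apply 1% monthly interest)): balance=$1111.00 total_interest=$11.00
After 3 (withdraw($200)): balance=$911.00 total_interest=$11.00
After 4 (month_end (apply 1% monthly interest)): balance=$920.11 total_interest=$20.11
After 5 (deposit($100)): balance=$1020.11 total_interest=$20.11
After 6 (deposit($200)): balance=$1220.11 total_interest=$20.11
After 7 (month_end (apply 1% monthly interest)): balance=$1232.31 total_interest=$32.31
After 8 (deposit($200)): balance=$1432.31 total_interest=$32.31
After 9 (withdraw($100)): balance=$1332.31 total_interest=$32.31
After 10 (deposit($100)): balance=$1432.31 total_interest=$32.31
After 11 (deposit($50)): balance=$1482.31 total_interest=$32.31
After 12 (month_end (apply 1% monthly interest)): balance=$1497.13 total_interest=$47.13

Answer: 47.13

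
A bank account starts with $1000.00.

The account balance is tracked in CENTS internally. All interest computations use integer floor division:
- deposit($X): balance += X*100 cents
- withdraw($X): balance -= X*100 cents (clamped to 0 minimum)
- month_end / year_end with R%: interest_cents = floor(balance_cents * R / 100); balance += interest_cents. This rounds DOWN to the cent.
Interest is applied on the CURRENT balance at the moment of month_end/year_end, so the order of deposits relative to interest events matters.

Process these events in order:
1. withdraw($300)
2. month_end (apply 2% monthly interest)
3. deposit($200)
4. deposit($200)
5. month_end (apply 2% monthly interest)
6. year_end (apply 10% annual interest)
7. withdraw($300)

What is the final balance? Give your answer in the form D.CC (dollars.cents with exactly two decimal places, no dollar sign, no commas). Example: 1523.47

Answer: 949.90

Derivation:
After 1 (withdraw($300)): balance=$700.00 total_interest=$0.00
After 2 (month_end (apply 2% monthly interest)): balance=$714.00 total_interest=$14.00
After 3 (deposit($200)): balance=$914.00 total_interest=$14.00
After 4 (deposit($200)): balance=$1114.00 total_interest=$14.00
After 5 (month_end (apply 2% monthly interest)): balance=$1136.28 total_interest=$36.28
After 6 (year_end (apply 10% annual interest)): balance=$1249.90 total_interest=$149.90
After 7 (withdraw($300)): balance=$949.90 total_interest=$149.90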